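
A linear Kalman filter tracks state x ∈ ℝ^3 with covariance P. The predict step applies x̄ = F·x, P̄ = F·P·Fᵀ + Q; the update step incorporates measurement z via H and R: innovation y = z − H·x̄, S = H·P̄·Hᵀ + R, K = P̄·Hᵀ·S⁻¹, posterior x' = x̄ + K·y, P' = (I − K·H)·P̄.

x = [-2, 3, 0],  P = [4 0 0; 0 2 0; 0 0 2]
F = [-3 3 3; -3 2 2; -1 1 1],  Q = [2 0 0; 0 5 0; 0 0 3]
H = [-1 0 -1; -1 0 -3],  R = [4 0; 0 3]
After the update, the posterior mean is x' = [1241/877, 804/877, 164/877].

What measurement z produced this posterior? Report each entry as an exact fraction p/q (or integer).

x̄ = F·x = [15, 12, 5]
P̄ = F·P·Fᵀ + Q = [74 60 24; 60 57 20; 24 20 11]
S = H·P̄·Hᵀ + R = [137 203; 203 320]
K = P̄·Hᵀ·S⁻¹ = [-574/877 -36/877; -1240/2631 -200/2631; 371/2631 -704/2631]
x' − x̄ = [-11914/877, -9720/877, -4221/877] = K·y
y = (KᵀK)⁻¹·Kᵀ·(x' − x̄) = [19, 28]
z = y + H·x̄ = [19, 28] + [-20, -30] = [-1, -2]

z = [-1, -2]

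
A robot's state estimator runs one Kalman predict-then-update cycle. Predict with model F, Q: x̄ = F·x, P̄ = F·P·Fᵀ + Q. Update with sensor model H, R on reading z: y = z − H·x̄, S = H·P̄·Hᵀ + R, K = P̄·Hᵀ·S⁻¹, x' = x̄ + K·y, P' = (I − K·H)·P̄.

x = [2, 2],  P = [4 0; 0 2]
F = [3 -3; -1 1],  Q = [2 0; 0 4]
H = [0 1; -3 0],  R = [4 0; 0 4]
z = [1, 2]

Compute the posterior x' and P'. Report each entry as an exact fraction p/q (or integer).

x' = [-708/1049, 649/1049]
P' = [460/1049 -72/1049; -72/1049 2164/1049]

x̄ = F·x = [0, 0]
P̄ = F·P·Fᵀ + Q = [56 -18; -18 10]
y = z − H·x̄ = [1, 2]
S = H·P̄·Hᵀ + R = [14 54; 54 508]
K = P̄·Hᵀ·S⁻¹ = [-18/1049 -345/1049; 541/1049 54/1049]
x' = x̄ + K·y = [-708/1049, 649/1049]
P' = (I − K·H)·P̄ = [460/1049 -72/1049; -72/1049 2164/1049]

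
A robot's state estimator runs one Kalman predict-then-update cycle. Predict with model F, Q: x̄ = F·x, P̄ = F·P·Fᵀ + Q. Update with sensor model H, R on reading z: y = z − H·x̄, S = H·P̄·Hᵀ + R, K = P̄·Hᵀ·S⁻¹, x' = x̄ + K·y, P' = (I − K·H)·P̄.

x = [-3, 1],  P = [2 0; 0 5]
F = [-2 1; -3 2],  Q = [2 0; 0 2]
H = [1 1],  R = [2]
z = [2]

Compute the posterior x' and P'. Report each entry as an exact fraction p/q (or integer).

x' = [115/101, 119/101]
P' = [146/101 -72/101; -72/101 196/101]

x̄ = F·x = [7, 11]
P̄ = F·P·Fᵀ + Q = [15 22; 22 40]
y = z − H·x̄ = [-16]
S = H·P̄·Hᵀ + R = [101]
K = P̄·Hᵀ·S⁻¹ = [37/101; 62/101]
x' = x̄ + K·y = [115/101, 119/101]
P' = (I − K·H)·P̄ = [146/101 -72/101; -72/101 196/101]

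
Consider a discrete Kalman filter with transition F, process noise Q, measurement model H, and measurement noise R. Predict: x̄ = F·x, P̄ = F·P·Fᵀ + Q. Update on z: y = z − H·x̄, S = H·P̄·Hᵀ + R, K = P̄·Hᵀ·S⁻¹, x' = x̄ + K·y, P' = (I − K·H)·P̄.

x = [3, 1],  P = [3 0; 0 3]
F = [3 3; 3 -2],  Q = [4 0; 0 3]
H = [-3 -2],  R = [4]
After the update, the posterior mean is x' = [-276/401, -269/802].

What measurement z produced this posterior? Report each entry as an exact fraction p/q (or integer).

x̄ = F·x = [12, 7]
P̄ = F·P·Fᵀ + Q = [58 9; 9 42]
S = H·P̄·Hᵀ + R = [802]
K = P̄·Hᵀ·S⁻¹ = [-96/401; -111/802]
x' − x̄ = [-5088/401, -5883/802] = K·y
y = (KᵀK)⁻¹·Kᵀ·(x' − x̄) = [53]
z = y + H·x̄ = [53] + [-50] = [3]

z = [3]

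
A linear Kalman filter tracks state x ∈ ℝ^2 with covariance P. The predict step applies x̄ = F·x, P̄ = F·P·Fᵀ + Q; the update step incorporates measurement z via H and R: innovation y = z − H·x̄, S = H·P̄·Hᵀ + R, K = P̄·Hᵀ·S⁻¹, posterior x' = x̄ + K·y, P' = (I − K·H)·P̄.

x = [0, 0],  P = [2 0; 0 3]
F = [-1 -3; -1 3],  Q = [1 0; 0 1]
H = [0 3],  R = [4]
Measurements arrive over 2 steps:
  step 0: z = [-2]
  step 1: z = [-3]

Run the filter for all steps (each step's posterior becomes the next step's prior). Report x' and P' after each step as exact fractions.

step 0: x' = [75/137, -90/137], P' = [2595/274 -50/137; -50/137 60/137]
step 1: x' = [80535/42037, -43701/42037], P' = [438412/42037 6060/42037; 6060/42037 18196/42037]

step 0: x̄ = F·x = [0, 0]
step 0: P̄ = F·P·Fᵀ + Q = [30 -25; -25 30]
step 0: y = z − H·x̄ = [-2]
step 0: S = H·P̄·Hᵀ + R = [274]
step 0: K = P̄·Hᵀ·S⁻¹ = [-75/274; 45/137]
step 0: x' = x̄ + K·y = [75/137, -90/137]
step 0: P' = (I − K·H)·P̄ = [2595/274 -50/137; -50/137 60/137]
step 1: x̄ = F·x = [195/137, -345/137]
step 1: P̄ = F·P·Fᵀ + Q = [3349/274 1515/274; 1515/274 4549/274]
step 1: y = z − H·x̄ = [624/137]
step 1: S = H·P̄·Hᵀ + R = [42037/274]
step 1: K = P̄·Hᵀ·S⁻¹ = [4545/42037; 13647/42037]
step 1: x' = x̄ + K·y = [80535/42037, -43701/42037]
step 1: P' = (I − K·H)·P̄ = [438412/42037 6060/42037; 6060/42037 18196/42037]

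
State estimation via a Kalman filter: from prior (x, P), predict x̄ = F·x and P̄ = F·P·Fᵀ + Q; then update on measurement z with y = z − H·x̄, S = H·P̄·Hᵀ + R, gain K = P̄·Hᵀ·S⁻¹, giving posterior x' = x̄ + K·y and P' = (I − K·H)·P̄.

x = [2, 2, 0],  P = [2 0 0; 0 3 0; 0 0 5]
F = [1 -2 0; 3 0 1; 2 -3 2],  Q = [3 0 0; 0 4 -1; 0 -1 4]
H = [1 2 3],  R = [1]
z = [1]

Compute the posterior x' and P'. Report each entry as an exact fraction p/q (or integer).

x' = [-161/71, 2007/355, -951/355]
P' = [1816/213 -353/71 107/213; -353/71 4542/355 -2426/355; 107/213 -2426/355 4754/1065]

x̄ = F·x = [-2, 6, -2]
P̄ = F·P·Fᵀ + Q = [17 6 22; 6 27 21; 22 21 59]
y = z − H·x̄ = [-3]
S = H·P̄·Hᵀ + R = [1065]
K = P̄·Hᵀ·S⁻¹ = [19/213; 41/355; 241/1065]
x' = x̄ + K·y = [-161/71, 2007/355, -951/355]
P' = (I − K·H)·P̄ = [1816/213 -353/71 107/213; -353/71 4542/355 -2426/355; 107/213 -2426/355 4754/1065]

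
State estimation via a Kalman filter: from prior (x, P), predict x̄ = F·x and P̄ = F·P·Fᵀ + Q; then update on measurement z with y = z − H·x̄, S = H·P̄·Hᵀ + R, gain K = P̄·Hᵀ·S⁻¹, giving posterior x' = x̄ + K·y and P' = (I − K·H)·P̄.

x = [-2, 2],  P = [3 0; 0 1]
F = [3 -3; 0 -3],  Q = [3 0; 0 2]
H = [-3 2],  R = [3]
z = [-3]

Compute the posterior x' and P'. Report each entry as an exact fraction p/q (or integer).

x' = [-807/290, -321/58]
P' = [1509/290 423/58; 423/58 633/58]

x̄ = F·x = [-12, -6]
P̄ = F·P·Fᵀ + Q = [39 9; 9 11]
y = z − H·x̄ = [-27]
S = H·P̄·Hᵀ + R = [290]
K = P̄·Hᵀ·S⁻¹ = [-99/290; -1/58]
x' = x̄ + K·y = [-807/290, -321/58]
P' = (I − K·H)·P̄ = [1509/290 423/58; 423/58 633/58]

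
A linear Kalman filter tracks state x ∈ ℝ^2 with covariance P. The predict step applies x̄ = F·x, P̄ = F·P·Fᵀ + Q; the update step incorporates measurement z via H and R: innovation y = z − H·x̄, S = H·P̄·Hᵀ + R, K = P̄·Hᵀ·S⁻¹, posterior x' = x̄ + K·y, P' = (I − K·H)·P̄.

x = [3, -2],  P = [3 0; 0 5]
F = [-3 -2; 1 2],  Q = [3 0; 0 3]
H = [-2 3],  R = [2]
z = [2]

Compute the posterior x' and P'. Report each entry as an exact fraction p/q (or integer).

x̄ = F·x = [-5, -1]
P̄ = F·P·Fᵀ + Q = [50 -29; -29 26]
y = z − H·x̄ = [-5]
S = H·P̄·Hᵀ + R = [784]
K = P̄·Hᵀ·S⁻¹ = [-187/784; 17/98]
x' = x̄ + K·y = [-2985/784, -183/98]
P' = (I − K·H)·P̄ = [4231/784 337/98; 337/98 118/49]

x' = [-2985/784, -183/98]
P' = [4231/784 337/98; 337/98 118/49]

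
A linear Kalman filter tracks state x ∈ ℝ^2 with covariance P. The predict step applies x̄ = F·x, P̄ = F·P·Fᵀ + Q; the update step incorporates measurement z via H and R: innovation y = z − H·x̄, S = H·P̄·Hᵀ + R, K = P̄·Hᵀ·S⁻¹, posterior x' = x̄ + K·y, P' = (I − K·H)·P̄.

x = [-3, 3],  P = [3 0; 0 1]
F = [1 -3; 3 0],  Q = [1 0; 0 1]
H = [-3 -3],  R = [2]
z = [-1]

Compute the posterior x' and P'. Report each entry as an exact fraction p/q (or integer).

x' = [-2172/533, 2307/533]
P' = [2573/533 -2529/533; -2529/533 2603/533]

x̄ = F·x = [-12, -9]
P̄ = F·P·Fᵀ + Q = [13 9; 9 28]
y = z − H·x̄ = [-64]
S = H·P̄·Hᵀ + R = [533]
K = P̄·Hᵀ·S⁻¹ = [-66/533; -111/533]
x' = x̄ + K·y = [-2172/533, 2307/533]
P' = (I − K·H)·P̄ = [2573/533 -2529/533; -2529/533 2603/533]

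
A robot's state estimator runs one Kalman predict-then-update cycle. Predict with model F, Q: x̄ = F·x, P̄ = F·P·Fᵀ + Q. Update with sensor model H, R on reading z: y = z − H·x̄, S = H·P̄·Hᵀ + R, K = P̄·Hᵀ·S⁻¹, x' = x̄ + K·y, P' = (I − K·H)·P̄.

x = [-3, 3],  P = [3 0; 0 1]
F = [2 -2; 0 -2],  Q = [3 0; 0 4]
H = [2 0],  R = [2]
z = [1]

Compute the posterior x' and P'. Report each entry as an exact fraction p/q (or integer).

x̄ = F·x = [-12, -6]
P̄ = F·P·Fᵀ + Q = [19 4; 4 8]
y = z − H·x̄ = [25]
S = H·P̄·Hᵀ + R = [78]
K = P̄·Hᵀ·S⁻¹ = [19/39; 4/39]
x' = x̄ + K·y = [7/39, -134/39]
P' = (I − K·H)·P̄ = [19/39 4/39; 4/39 280/39]

x' = [7/39, -134/39]
P' = [19/39 4/39; 4/39 280/39]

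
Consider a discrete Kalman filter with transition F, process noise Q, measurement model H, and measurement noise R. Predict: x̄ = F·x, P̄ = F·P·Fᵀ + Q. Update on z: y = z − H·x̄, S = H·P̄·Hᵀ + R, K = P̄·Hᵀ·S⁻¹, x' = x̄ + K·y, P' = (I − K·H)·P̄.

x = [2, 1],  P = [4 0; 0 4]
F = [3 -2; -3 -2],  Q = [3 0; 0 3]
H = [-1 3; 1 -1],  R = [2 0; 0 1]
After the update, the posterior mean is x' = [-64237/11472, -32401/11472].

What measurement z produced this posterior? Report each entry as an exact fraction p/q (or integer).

x̄ = F·x = [4, -8]
P̄ = F·P·Fᵀ + Q = [55 -20; -20 55]
S = H·P̄·Hᵀ + R = [672 -300; -300 151]
K = P̄·Hᵀ·S⁻¹ = [5135/11472 1325/956; 5435/11472 425/956]
x' − x̄ = [-110125/11472, 59375/11472] = K·y
y = (KᵀK)⁻¹·Kᵀ·(x' − x̄) = [25, -15]
z = y + H·x̄ = [25, -15] + [-28, 12] = [-3, -3]

z = [-3, -3]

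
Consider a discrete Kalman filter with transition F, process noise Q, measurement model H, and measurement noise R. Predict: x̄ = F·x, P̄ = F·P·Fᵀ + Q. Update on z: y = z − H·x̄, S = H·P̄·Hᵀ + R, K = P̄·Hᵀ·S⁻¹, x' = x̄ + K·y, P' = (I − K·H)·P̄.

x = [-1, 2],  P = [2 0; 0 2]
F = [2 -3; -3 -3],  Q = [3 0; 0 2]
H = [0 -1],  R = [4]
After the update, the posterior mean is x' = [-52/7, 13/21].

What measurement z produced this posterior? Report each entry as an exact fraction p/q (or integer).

x̄ = F·x = [-8, -3]
P̄ = F·P·Fᵀ + Q = [29 6; 6 38]
S = H·P̄·Hᵀ + R = [42]
K = P̄·Hᵀ·S⁻¹ = [-1/7; -19/21]
x' − x̄ = [4/7, 76/21] = K·y
y = (KᵀK)⁻¹·Kᵀ·(x' − x̄) = [-4]
z = y + H·x̄ = [-4] + [3] = [-1]

z = [-1]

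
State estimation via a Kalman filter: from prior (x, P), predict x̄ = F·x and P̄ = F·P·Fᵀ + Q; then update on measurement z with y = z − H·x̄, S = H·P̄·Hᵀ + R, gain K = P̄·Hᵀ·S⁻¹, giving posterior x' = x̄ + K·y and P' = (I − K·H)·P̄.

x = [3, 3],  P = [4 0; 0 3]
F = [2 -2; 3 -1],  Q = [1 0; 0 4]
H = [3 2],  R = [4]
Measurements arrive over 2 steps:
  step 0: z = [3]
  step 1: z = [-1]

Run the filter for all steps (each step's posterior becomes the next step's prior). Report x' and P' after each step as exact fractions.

step 0: x' = [-1323/797, 3198/797], P' = [1504/797 -1962/797; -1962/797 3295/797]
step 1: x' = [-728005/827273, 597045/827273], P' = [917024/827273 -1036162/827273; -1036162/827273 1869267/827273]

step 0: x̄ = F·x = [0, 6]
step 0: P̄ = F·P·Fᵀ + Q = [29 30; 30 43]
step 0: y = z − H·x̄ = [-9]
step 0: S = H·P̄·Hᵀ + R = [797]
step 0: K = P̄·Hᵀ·S⁻¹ = [147/797; 176/797]
step 0: x' = x̄ + K·y = [-1323/797, 3198/797]
step 0: P' = (I − K·H)·P̄ = [1504/797 -1962/797; -1962/797 3295/797]
step 1: x̄ = F·x = [-9042/797, -7167/797]
step 1: P̄ = F·P·Fᵀ + Q = [35689/797 31310/797; 31310/797 31791/797]
step 1: y = z − H·x̄ = [40663/797]
step 1: S = H·P̄·Hᵀ + R = [827273/797]
step 1: K = P̄·Hᵀ·S⁻¹ = [169687/827273; 157512/827273]
step 1: x' = x̄ + K·y = [-728005/827273, 597045/827273]
step 1: P' = (I − K·H)·P̄ = [917024/827273 -1036162/827273; -1036162/827273 1869267/827273]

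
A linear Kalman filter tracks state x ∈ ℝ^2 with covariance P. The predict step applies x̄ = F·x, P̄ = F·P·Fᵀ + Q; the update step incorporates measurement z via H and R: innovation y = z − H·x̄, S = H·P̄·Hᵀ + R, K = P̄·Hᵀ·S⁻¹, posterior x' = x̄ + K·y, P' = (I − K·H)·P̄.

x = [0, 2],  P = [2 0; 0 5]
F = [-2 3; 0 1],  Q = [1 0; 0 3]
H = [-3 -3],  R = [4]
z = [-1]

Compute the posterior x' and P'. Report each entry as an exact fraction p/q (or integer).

x̄ = F·x = [6, 2]
P̄ = F·P·Fᵀ + Q = [54 15; 15 8]
y = z − H·x̄ = [23]
S = H·P̄·Hᵀ + R = [832]
K = P̄·Hᵀ·S⁻¹ = [-207/832; -69/832]
x' = x̄ + K·y = [231/832, 77/832]
P' = (I − K·H)·P̄ = [2079/832 -1803/832; -1803/832 1895/832]

x' = [231/832, 77/832]
P' = [2079/832 -1803/832; -1803/832 1895/832]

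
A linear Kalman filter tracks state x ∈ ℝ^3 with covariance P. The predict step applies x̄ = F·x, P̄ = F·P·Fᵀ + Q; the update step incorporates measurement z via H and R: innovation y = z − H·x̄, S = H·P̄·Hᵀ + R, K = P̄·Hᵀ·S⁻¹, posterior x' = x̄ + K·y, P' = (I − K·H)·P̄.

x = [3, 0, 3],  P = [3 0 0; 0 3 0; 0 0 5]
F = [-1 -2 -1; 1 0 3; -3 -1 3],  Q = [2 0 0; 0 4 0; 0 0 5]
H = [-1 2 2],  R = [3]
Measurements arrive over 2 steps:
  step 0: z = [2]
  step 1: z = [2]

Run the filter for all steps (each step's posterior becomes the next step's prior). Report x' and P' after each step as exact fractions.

step 0: x̄ = F·x = [-6, 12, 0]
step 0: P̄ = F·P·Fᵀ + Q = [22 -18 0; -18 52 36; 0 36 80]
step 0: y = z − H·x̄ = [-28]
step 0: S = H·P̄·Hᵀ + R = [913]
step 0: K = P̄·Hᵀ·S⁻¹ = [-58/913; 194/913; 232/913]
step 0: x' = x̄ + K·y = [-3854/913, 5524/913, -6496/913]
step 0: P' = (I − K·H)·P̄ = [16722/913 -5182/913 13456/913; -5182/913 9840/913 -12140/913; 13456/913 -12140/913 19216/913]
step 1: x̄ = F·x = [-698/913, -2122/83, -13450/913]
step 1: P̄ = F·P·Fᵀ + Q = [34748/913 -4090/83 36624/913; -4090/83 24914/83 7604/83; 36624/913 7604/83 137387/913]
step 1: y = z − H·x̄ = [6792/83]
step 1: S = H·P̄·Hᵀ + R = [216897/83]
step 1: K = P̄·Hᵀ·S⁻¹ = [-1560/72299; 23042/72299; 12286/72299]
step 1: x' = x̄ + K·y = [-2012234/795289, 37142/72299, -656746/795289]
step 1: P' = (I − K·H)·P̄ = [29300444/795289 -2263450/72299 39522432/795289; -2263450/72299 2511518/72299 -3608680/72299; 39522432/795289 -3608680/72299 59659415/795289]

step 0: x' = [-3854/913, 5524/913, -6496/913], P' = [16722/913 -5182/913 13456/913; -5182/913 9840/913 -12140/913; 13456/913 -12140/913 19216/913]
step 1: x' = [-2012234/795289, 37142/72299, -656746/795289], P' = [29300444/795289 -2263450/72299 39522432/795289; -2263450/72299 2511518/72299 -3608680/72299; 39522432/795289 -3608680/72299 59659415/795289]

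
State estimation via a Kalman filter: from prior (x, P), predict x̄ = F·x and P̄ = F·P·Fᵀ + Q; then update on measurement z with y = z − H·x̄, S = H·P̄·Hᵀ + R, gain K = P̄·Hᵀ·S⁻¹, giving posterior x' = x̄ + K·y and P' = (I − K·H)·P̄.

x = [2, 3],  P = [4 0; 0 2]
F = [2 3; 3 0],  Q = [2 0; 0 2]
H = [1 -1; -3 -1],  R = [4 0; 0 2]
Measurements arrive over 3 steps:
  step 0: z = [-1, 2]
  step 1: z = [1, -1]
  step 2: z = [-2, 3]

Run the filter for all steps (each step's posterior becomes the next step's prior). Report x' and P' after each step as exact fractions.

step 0: x' = [-265/527, -1196/3689], P' = [180/527 -276/527; -276/527 7600/3689]
step 1: x' = [451447/799423, -724850/799423], P' = [257323/799423 -342643/799423; -342643/799423 1283415/799423]
step 2: x' = [-373740161/280739882, 297076633/280739882], P' = [44816562/140369941 -59455524/140369941; -59455524/140369941 223994318/140369941]

step 0: x̄ = F·x = [13, 6]
step 0: P̄ = F·P·Fᵀ + Q = [36 24; 24 38]
step 0: y = z − H·x̄ = [-8, 47]
step 0: S = H·P̄·Hᵀ + R = [30 -22; -22 508]
step 0: K = P̄·Hᵀ·S⁻¹ = [114/527 -132/527; -2383/3689 -902/3689]
step 0: x' = x̄ + K·y = [-265/527, -1196/3689]
step 0: P' = (I − K·H)·P̄ = [180/527 -276/527; -276/527 7600/3689]
step 1: x̄ = F·x = [-7298/3689, -795/527]
step 1: P̄ = F·P·Fᵀ + Q = [57634/3689 -1404/527; -1404/527 2674/527]
step 1: y = z − H·x̄ = [5422/3689, -31148/3689]
step 1: S = H·P̄·Hᵀ + R = [110764/3689 -173840/3689; -173840/3689 485834/3689]
step 1: K = P̄·Hᵀ·S⁻¹ = [299983/1598846 -214663/799423; -813029/1598846 -127743/799423]
step 1: x' = x̄ + K·y = [451447/799423, -724850/799423]
step 1: P' = (I − K·H)·P̄ = [257323/799423 -342643/799423; -342643/799423 1283415/799423]
step 2: x̄ = F·x = [-1271656/799423, 1354341/799423]
step 2: P̄ = F·P·Fᵀ + Q = [10067157/799423 -1539849/799423; -1539849/799423 3914753/799423]
step 2: y = z − H·x̄ = [1027151/799423, -62358/799423]
step 2: S = H·P̄·Hᵀ + R = [20259300/799423 -29366416/799423; -29366416/799423 86878918/799423]
step 2: K = P̄·Hᵀ·S⁻¹ = [52136043/280739882 -37497081/140369941; -141724921/280739882 -22813873/140369941]
step 2: x' = x̄ + K·y = [-373740161/280739882, 297076633/280739882]
step 2: P' = (I − K·H)·P̄ = [44816562/140369941 -59455524/140369941; -59455524/140369941 223994318/140369941]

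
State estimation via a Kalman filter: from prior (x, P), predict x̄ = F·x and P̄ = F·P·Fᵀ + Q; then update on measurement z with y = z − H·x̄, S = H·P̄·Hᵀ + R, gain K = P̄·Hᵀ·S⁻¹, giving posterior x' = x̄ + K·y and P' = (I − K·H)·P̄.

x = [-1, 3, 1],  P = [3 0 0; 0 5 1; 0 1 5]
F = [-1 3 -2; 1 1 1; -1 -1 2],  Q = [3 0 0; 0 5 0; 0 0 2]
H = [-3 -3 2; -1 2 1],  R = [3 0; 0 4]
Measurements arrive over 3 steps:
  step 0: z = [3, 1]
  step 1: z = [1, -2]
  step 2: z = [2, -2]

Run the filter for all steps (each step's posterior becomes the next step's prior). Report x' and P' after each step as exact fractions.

step 0: x' = [240482/194179, -53712/194179, 560709/194179], P' = [946341/194179 -160064/194179 1129005/194179; -160064/194179 99987/194179 -124002/194179; 1129005/194179 -124002/194179 1526205/194179]
step 1: x' = [19543400824/17128457183, -14461995529/17128457183, 16539665788/17128457183], P' = [28438403299/17128457183 -7259894884/17128457183 27041611083/17128457183; -7259894884/17128457183 7913384855/17128457183 -1819370862/17128457183; 27041611083/17128457183 -1819370862/17128457183 39174813915/17128457183]
step 2: x' = [-117818475130613/483319282983093, -126426013377673/161106427661031, -78393497529715/161106427661031], P' = [804640108628521/483319282983093 -68328690221608/161106427661031 255345565107779/161106427661031; -68328690221608/161106427661031 24636239315383/53702142553677 -6043273779890/53702142553677; 255345565107779/161106427661031 -6043273779890/53702142553677 122693028289633/53702142553677]

step 0: x̄ = F·x = [8, 3, 0]
step 0: P̄ = F·P·Fᵀ + Q = [59 3 -24; 3 20 3; -24 3 26]
step 0: y = z − H·x̄ = [36, 3]
step 0: S = H·P̄·Hᵀ + R = [1124 223; 223 217]
step 0: K = P̄·Hᵀ·S⁻¹ = [-33607/194179 -34366/194179; -22591/194179 59009/194179; 12467/194179 37299/194179]
step 0: x' = x̄ + K·y = [240482/194179, -53712/194179, 560709/194179]
step 0: P' = (I − K·H)·P̄ = [946341/194179 -160064/194179 1129005/194179; -160064/194179 99987/194179 -124002/194179; 1129005/194179 -124002/194179 1526205/194179]
step 1: x̄ = F·x = [-1523036/194179, 747479/194179, 934648/194179]
step 1: P̄ = F·P·Fᵀ + Q = [15498009/194179 -7529935/194179 -6130328/194179; -7529935/194179 5233306/194179 3331213/194179; -6130328/194179 3331213/194179 3199366/194179]
step 1: y = z − H·x̄ = [-4001788/194179, -4341000/194179]
step 1: S = H·P̄·Hᵀ + R = [98012386/194179 78065581/194179; 78065581/194179 96112563/194179]
step 1: K = P̄·Hᵀ·S⁻¹ = [-3150767693/17128457183 -3979145496/17128457183; -1866403879/17128457183 5316823433/17128457183; 894302389/17128457183 2123615277/17128457183]
step 1: x' = x̄ + K·y = [19543400824/17128457183, -14461995529/17128457183, 16539665788/17128457183]
step 1: P' = (I − K·H)·P̄ = [28438403299/17128457183 -7259894884/17128457183 27041611083/17128457183; -7259894884/17128457183 7913384855/17128457183 -1819370862/17128457183; 27041611083/17128457183 -1819370862/17128457183 39174813915/17128457183]
step 2: x̄ = F·x = [-96008718987/17128457183, 21621071083/17128457183, 27997926281/17128457183]
step 2: P̄ = F·P·Fᵀ + Q = [481301758183/17128457183 -180511870443/17128457183 -152036184054/17128457183; -180511870443/17128457183 197093578658/17128457183 81739869665/17128457183; -152036184054/17128457183 81739869665/17128457183 111899207528/17128457183]
step 2: y = z − H·x̄ = [-244901881908/17128457183, -201505701800/17128457183]
step 2: S = H·P̄·Hᵀ + R = [4198882337924/17128457183 1868598618921/17128457183; 1868598618921/17128457183 2803168437615/17128457183]
step 2: K = P̄·Hᵀ·S⁻¹ = [-9884767527571/53702142553677 -112143888658708/483319282983093; -1962952809369/17900714184559 49504076193559/161106427661031; 907812534573/17900714184559 19118469270445/161106427661031]
step 2: x' = x̄ + K·y = [-117818475130613/483319282983093, -126426013377673/161106427661031, -78393497529715/161106427661031]
step 2: P' = (I − K·H)·P̄ = [804640108628521/483319282983093 -68328690221608/161106427661031 255345565107779/161106427661031; -68328690221608/161106427661031 24636239315383/53702142553677 -6043273779890/53702142553677; 255345565107779/161106427661031 -6043273779890/53702142553677 122693028289633/53702142553677]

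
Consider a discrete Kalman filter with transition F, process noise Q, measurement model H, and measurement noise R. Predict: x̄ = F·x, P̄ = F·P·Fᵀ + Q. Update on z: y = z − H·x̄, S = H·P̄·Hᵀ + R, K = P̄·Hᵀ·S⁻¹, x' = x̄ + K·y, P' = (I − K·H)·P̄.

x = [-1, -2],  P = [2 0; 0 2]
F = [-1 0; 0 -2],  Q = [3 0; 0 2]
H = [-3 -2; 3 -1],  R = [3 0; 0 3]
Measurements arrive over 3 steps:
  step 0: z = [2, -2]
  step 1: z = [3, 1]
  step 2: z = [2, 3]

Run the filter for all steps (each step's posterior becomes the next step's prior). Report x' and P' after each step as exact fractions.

step 0: x̄ = F·x = [1, 4]
step 0: P̄ = F·P·Fᵀ + Q = [5 0; 0 10]
step 0: y = z − H·x̄ = [13, -1]
step 0: S = H·P̄·Hᵀ + R = [88 -25; -25 58]
step 0: K = P̄·Hᵀ·S⁻¹ = [-165/1493 315/1493; -470/1493 -460/1493]
step 0: x' = x̄ + K·y = [-967/1493, 322/1493]
step 0: P' = (I − K·H)·P̄ = [265/1493 -150/1493; -150/1493 930/1493]
step 1: x̄ = F·x = [967/1493, -644/1493]
step 1: P̄ = F·P·Fᵀ + Q = [4744/1493 -300/1493; -300/1493 6706/1493]
step 1: y = z − H·x̄ = [6092/1493, -2052/1493]
step 1: S = H·P̄·Hᵀ + R = [70399/1493 -28384/1493; -28384/1493 55681/1493]
step 1: K = P̄·Hᵀ·S⁻¹ = [-77376/695297 142020/695297; -203744/695297 -198838/695297]
step 1: x' = x̄ + K·y = [-60581/695297, -857980/695297]
step 1: P' = (I − K·H)·P̄ = [120472/695297 -64644/695297; -64644/695297 402582/695297]
step 2: x̄ = F·x = [60581/695297, 1715960/695297]
step 2: P̄ = F·P·Fᵀ + Q = [2206363/695297 -129288/695297; -129288/695297 3000922/695297]
step 2: y = z − H·x̄ = [5004257/695297, 3620108/695297]
step 2: S = H·P̄·Hᵀ + R = [32395390/695297 -13467559/695297; -13467559/695297 25719808/695297]
step 2: K = P̄·Hᵀ·S⁻¹ = [-34856571/312493829 63740493/312493829; -91102154/312493829 -88876960/312493829]
step 2: x' = x̄ + K·y = [108223418/312493829, -347212594/312493829]
step 2: P' = (I − K·H)·P̄ = [54112519/312493829 -28883922/312493829; -28883922/312493829 179979114/312493829]

step 0: x' = [-967/1493, 322/1493], P' = [265/1493 -150/1493; -150/1493 930/1493]
step 1: x' = [-60581/695297, -857980/695297], P' = [120472/695297 -64644/695297; -64644/695297 402582/695297]
step 2: x' = [108223418/312493829, -347212594/312493829], P' = [54112519/312493829 -28883922/312493829; -28883922/312493829 179979114/312493829]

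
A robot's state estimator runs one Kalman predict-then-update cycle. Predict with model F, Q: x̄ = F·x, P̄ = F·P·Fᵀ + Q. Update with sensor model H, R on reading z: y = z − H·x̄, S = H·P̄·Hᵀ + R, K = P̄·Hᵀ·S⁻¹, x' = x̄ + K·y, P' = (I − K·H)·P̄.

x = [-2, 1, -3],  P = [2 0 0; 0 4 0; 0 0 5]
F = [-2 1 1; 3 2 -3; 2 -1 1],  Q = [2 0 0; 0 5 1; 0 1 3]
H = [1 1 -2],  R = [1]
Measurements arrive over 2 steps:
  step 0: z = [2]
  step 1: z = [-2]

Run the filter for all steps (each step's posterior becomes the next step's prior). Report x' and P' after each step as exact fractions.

step 0: x̄ = F·x = [2, 5, -8]
step 0: P̄ = F·P·Fᵀ + Q = [19 -19 -7; -19 84 -10; -7 -10 20]
step 0: y = z − H·x̄ = [-21]
step 0: S = H·P̄·Hᵀ + R = [214]
step 0: K = P̄·Hᵀ·S⁻¹ = [7/107; 85/214; -57/214]
step 0: x' = x̄ + K·y = [67/107, -715/214, -515/214]
step 0: P' = (I − K·H)·P̄ = [1935/107 -2628/107 -350/107; -2628/107 10751/214 2705/214; -350/107 2705/214 1031/214]
step 1: x̄ = F·x = [-7, 517/214, 234/107]
step 1: P̄ = F·P·Fᵀ + Q = [266 -40 -216; -40 5251/214 4604/107; -216 4604/107 20359/107]
step 1: y = z − H·x̄ = [1489/214]
step 1: S = H·P̄·Hᵀ + R = [356205/214]
step 1: K = P̄·Hᵀ·S⁻¹ = [140812/356205; -4345/71241; -39484/118735]
step 1: x' = x̄ + K·y = [-1513673/356205, 141878/71241, -15064/118735]
step 1: P' = (I − K·H)·P̄ = [2096234/356205 9370/71241 333712/118735; 9370/71241 1306969/71241 220114/23747; 333712/118735 220114/23747 736883/118735]

step 0: x' = [67/107, -715/214, -515/214], P' = [1935/107 -2628/107 -350/107; -2628/107 10751/214 2705/214; -350/107 2705/214 1031/214]
step 1: x' = [-1513673/356205, 141878/71241, -15064/118735], P' = [2096234/356205 9370/71241 333712/118735; 9370/71241 1306969/71241 220114/23747; 333712/118735 220114/23747 736883/118735]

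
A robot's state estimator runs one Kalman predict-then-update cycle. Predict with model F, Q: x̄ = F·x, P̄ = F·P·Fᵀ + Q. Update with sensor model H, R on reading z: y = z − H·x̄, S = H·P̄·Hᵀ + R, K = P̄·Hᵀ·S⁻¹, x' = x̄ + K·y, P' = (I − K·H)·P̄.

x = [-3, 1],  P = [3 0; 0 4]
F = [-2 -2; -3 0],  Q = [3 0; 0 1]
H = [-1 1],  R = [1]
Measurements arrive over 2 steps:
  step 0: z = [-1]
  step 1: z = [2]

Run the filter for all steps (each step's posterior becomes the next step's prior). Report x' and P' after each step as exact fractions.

step 0: x' = [29/4, 13/2], P' = [575/24 281/12; 281/12 143/6]
step 1: x' = [-764/49, -660/49], P' = [17807/245 17029/245; 17029/245 16488/245]

step 0: x̄ = F·x = [4, 9]
step 0: P̄ = F·P·Fᵀ + Q = [31 18; 18 28]
step 0: y = z − H·x̄ = [-6]
step 0: S = H·P̄·Hᵀ + R = [24]
step 0: K = P̄·Hᵀ·S⁻¹ = [-13/24; 5/12]
step 0: x' = x̄ + K·y = [29/4, 13/2]
step 0: P' = (I − K·H)·P̄ = [575/24 281/12; 281/12 143/6]
step 1: x̄ = F·x = [-55/2, -87/4]
step 1: P̄ = F·P·Fᵀ + Q = [763/2 1137/4; 1137/4 1733/8]
step 1: y = z − H·x̄ = [-15/4]
step 1: S = H·P̄·Hᵀ + R = [245/8]
step 1: K = P̄·Hᵀ·S⁻¹ = [-778/245; -541/245]
step 1: x' = x̄ + K·y = [-764/49, -660/49]
step 1: P' = (I − K·H)·P̄ = [17807/245 17029/245; 17029/245 16488/245]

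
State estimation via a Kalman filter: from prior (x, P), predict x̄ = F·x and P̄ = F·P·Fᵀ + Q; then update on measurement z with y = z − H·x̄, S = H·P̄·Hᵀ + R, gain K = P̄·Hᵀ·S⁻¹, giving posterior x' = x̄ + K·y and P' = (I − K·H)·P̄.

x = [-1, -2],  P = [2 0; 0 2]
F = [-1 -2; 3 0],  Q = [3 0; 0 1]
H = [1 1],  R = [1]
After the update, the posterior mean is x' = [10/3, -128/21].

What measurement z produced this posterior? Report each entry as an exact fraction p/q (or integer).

x̄ = F·x = [5, -3]
P̄ = F·P·Fᵀ + Q = [13 -6; -6 19]
S = H·P̄·Hᵀ + R = [21]
K = P̄·Hᵀ·S⁻¹ = [1/3; 13/21]
x' − x̄ = [-5/3, -65/21] = K·y
y = (KᵀK)⁻¹·Kᵀ·(x' − x̄) = [-5]
z = y + H·x̄ = [-5] + [2] = [-3]

z = [-3]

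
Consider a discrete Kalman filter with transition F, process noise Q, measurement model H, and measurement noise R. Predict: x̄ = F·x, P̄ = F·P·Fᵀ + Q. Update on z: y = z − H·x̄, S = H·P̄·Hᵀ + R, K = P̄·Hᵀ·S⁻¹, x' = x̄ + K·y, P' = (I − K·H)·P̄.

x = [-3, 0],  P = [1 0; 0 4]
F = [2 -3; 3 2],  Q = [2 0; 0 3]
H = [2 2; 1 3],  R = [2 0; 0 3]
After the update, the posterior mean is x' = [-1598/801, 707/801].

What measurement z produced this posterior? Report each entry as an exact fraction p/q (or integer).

x̄ = F·x = [-6, -9]
P̄ = F·P·Fᵀ + Q = [42 -18; -18 28]
S = H·P̄·Hᵀ + R = [138 108; 108 189]
K = P̄·Hᵀ·S⁻¹ = [64/89 -380/801; -62/267 386/801]
x' − x̄ = [3208/801, 7916/801] = K·y
y = (KᵀK)⁻¹·Kᵀ·(x' − x̄) = [28, 34]
z = y + H·x̄ = [28, 34] + [-30, -33] = [-2, 1]

z = [-2, 1]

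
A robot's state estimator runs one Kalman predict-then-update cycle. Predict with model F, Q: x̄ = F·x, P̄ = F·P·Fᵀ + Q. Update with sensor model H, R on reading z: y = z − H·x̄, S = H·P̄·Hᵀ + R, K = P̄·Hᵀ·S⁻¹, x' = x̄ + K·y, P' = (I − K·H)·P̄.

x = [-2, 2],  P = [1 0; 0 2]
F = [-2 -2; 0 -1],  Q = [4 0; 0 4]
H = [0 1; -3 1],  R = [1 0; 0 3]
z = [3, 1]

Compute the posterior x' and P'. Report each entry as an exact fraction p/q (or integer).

x' = [8/17, 38/17]
P' = [368/867 84/289; 84/289 246/289]

x̄ = F·x = [0, -2]
P̄ = F·P·Fᵀ + Q = [16 4; 4 6]
y = z − H·x̄ = [5, 3]
S = H·P̄·Hᵀ + R = [7 -6; -6 129]
K = P̄·Hᵀ·S⁻¹ = [84/289 -284/867; 246/289 -2/289]
x' = x̄ + K·y = [8/17, 38/17]
P' = (I − K·H)·P̄ = [368/867 84/289; 84/289 246/289]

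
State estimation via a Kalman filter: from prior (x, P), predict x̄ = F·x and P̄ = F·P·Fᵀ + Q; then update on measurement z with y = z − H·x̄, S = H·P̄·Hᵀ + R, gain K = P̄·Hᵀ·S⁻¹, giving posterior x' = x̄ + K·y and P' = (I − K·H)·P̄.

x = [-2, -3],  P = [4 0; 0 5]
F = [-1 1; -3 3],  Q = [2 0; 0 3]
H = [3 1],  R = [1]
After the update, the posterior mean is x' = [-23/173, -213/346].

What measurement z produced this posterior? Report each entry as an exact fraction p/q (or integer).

x̄ = F·x = [-1, -3]
P̄ = F·P·Fᵀ + Q = [11 27; 27 84]
S = H·P̄·Hᵀ + R = [346]
K = P̄·Hᵀ·S⁻¹ = [30/173; 165/346]
x' − x̄ = [150/173, 825/346] = K·y
y = (KᵀK)⁻¹·Kᵀ·(x' − x̄) = [5]
z = y + H·x̄ = [5] + [-6] = [-1]

z = [-1]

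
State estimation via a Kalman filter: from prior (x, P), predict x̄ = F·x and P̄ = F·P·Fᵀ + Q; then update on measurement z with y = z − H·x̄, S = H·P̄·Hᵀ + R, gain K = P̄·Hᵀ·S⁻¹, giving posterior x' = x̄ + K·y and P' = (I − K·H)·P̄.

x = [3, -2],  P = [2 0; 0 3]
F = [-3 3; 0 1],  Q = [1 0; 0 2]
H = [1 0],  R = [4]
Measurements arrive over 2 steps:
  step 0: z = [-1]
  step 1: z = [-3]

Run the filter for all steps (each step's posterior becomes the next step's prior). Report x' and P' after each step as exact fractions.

step 0: x̄ = F·x = [-15, -2]
step 0: P̄ = F·P·Fᵀ + Q = [46 9; 9 5]
step 0: y = z − H·x̄ = [14]
step 0: S = H·P̄·Hᵀ + R = [50]
step 0: K = P̄·Hᵀ·S⁻¹ = [23/25; 9/50]
step 0: x' = x̄ + K·y = [-53/25, 13/25]
step 0: P' = (I − K·H)·P̄ = [92/25 18/25; 18/25 169/50]
step 1: x̄ = F·x = [198/25, 13/25]
step 1: P̄ = F·P·Fᵀ + Q = [2579/50 399/50; 399/50 269/50]
step 1: y = z − H·x̄ = [-273/25]
step 1: S = H·P̄·Hᵀ + R = [2779/50]
step 1: K = P̄·Hᵀ·S⁻¹ = [2579/2779; 57/397]
step 1: x' = x̄ + K·y = [-879/397, -416/397]
step 1: P' = (I − K·H)·P̄ = [10316/2779 228/397; 228/397 1681/397]

step 0: x' = [-53/25, 13/25], P' = [92/25 18/25; 18/25 169/50]
step 1: x' = [-879/397, -416/397], P' = [10316/2779 228/397; 228/397 1681/397]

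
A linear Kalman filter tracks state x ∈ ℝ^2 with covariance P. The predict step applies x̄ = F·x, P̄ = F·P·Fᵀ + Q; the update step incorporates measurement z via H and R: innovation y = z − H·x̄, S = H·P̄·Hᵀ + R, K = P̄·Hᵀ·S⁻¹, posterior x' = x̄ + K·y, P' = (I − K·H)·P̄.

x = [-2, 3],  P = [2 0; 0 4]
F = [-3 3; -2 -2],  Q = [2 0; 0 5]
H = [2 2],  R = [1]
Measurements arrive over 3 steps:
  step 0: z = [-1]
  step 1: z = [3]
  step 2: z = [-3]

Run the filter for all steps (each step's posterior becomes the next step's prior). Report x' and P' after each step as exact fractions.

step 0: x' = [1299/245, -1408/245], P' = [5976/245 -5932/245; -5932/245 5949/245]
step 1: x' = [299801/865781, 990600/865781], P' = [5360843/865781 -5146090/865781; -5146090/865781 5147721/865781]
step 2: x' = [1190816381/787626433, -2371465764/787626433], P' = [4715687994/787626433 -4525471004/787626433; -4525471004/787626433 4531944177/787626433]

step 0: x̄ = F·x = [15, -2]
step 0: P̄ = F·P·Fᵀ + Q = [56 -12; -12 29]
step 0: y = z − H·x̄ = [-27]
step 0: S = H·P̄·Hᵀ + R = [245]
step 0: K = P̄·Hᵀ·S⁻¹ = [88/245; 34/245]
step 0: x' = x̄ + K·y = [1299/245, -1408/245]
step 0: P' = (I − K·H)·P̄ = [5976/245 -5932/245; -5932/245 5949/245]
step 1: x̄ = F·x = [-8121/245, 218/245]
step 1: P̄ = F·P·Fᵀ + Q = [214591/245 162/245; 162/245 1469/245]
step 1: y = z − H·x̄ = [2363/35]
step 1: S = H·P̄·Hᵀ + R = [17669/5]
step 1: K = P̄·Hᵀ·S⁻¹ = [61358/123683; 466/123683]
step 1: x' = x̄ + K·y = [299801/865781, 990600/865781]
step 1: P' = (I − K·H)·P̄ = [5360843/865781 -5146090/865781; -5146090/865781 5147721/865781]
step 2: x̄ = F·x = [2072397/865781, -368686/123683]
step 2: P̄ = F·P·Fᵀ + Q = [188938258/865781 182676/123683; 182676/123683 106009/17669]
step 2: y = z − H·x̄ = [-1580533/865781]
step 2: S = H·P̄·Hᵀ + R = [787626433/865781]
step 2: K = P̄·Hᵀ·S⁻¹ = [380433980/787626433; 12946346/787626433]
step 2: x' = x̄ + K·y = [1190816381/787626433, -2371465764/787626433]
step 2: P' = (I − K·H)·P̄ = [4715687994/787626433 -4525471004/787626433; -4525471004/787626433 4531944177/787626433]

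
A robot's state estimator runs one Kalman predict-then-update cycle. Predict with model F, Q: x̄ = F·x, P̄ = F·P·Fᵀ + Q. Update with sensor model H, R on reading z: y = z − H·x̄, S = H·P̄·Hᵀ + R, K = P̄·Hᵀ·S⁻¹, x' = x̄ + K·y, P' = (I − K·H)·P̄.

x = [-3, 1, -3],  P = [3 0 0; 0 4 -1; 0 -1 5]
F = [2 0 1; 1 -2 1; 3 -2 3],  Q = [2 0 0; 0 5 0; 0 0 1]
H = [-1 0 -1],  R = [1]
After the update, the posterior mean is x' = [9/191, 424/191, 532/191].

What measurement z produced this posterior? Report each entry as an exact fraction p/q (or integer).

z = [-3]

x̄ = F·x = [-9, -8, -20]
P̄ = F·P·Fᵀ + Q = [19 13 35; 13 33 48; 35 48 101]
S = H·P̄·Hᵀ + R = [191]
K = P̄·Hᵀ·S⁻¹ = [-54/191; -61/191; -136/191]
x' − x̄ = [1728/191, 1952/191, 4352/191] = K·y
y = (KᵀK)⁻¹·Kᵀ·(x' − x̄) = [-32]
z = y + H·x̄ = [-32] + [29] = [-3]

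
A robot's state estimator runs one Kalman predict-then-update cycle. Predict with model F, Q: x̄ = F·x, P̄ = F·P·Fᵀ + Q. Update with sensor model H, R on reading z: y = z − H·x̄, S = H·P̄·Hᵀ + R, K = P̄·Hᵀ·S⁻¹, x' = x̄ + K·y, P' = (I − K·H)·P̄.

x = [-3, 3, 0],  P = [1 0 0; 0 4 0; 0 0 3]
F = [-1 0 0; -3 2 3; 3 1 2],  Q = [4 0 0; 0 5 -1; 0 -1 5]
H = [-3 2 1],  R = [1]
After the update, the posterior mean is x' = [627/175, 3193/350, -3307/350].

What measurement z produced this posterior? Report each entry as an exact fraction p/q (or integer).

x̄ = F·x = [3, 15, -6]
P̄ = F·P·Fᵀ + Q = [5 3 -3; 3 57 16; -3 16 30]
S = H·P̄·Hᵀ + R = [350]
K = P̄·Hᵀ·S⁻¹ = [-6/175; 121/350; 71/350]
x' − x̄ = [102/175, -2057/350, -1207/350] = K·y
y = (KᵀK)⁻¹·Kᵀ·(x' − x̄) = [-17]
z = y + H·x̄ = [-17] + [15] = [-2]

z = [-2]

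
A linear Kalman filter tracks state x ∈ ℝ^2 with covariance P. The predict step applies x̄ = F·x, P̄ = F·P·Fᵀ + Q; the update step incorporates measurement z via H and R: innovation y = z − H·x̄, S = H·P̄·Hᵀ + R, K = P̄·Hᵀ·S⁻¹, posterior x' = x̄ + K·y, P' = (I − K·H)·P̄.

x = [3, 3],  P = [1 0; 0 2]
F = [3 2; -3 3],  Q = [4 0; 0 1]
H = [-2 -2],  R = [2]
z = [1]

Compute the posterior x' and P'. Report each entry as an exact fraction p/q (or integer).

x̄ = F·x = [15, 0]
P̄ = F·P·Fᵀ + Q = [21 3; 3 28]
y = z − H·x̄ = [31]
S = H·P̄·Hᵀ + R = [222]
K = P̄·Hᵀ·S⁻¹ = [-8/37; -31/111]
x' = x̄ + K·y = [307/37, -961/111]
P' = (I − K·H)·P̄ = [393/37 -385/37; -385/37 1186/111]

x' = [307/37, -961/111]
P' = [393/37 -385/37; -385/37 1186/111]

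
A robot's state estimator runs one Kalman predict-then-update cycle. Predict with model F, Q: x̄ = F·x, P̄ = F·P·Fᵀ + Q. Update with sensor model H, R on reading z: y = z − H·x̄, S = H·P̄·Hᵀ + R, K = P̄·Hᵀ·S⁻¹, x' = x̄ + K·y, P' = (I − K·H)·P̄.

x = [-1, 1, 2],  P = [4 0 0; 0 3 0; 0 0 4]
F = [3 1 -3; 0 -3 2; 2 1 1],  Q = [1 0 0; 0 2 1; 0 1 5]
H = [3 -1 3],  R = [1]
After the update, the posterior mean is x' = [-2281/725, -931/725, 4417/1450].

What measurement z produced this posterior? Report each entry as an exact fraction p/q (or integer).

x̄ = F·x = [-8, 1, 1]
P̄ = F·P·Fᵀ + Q = [76 -33 15; -33 45 0; 15 0 28]
S = H·P̄·Hᵀ + R = [1450]
K = P̄·Hᵀ·S⁻¹ = [153/725; -72/725; 129/1450]
x' − x̄ = [3519/725, -1656/725, 2967/1450] = K·y
y = (KᵀK)⁻¹·Kᵀ·(x' − x̄) = [23]
z = y + H·x̄ = [23] + [-22] = [1]

z = [1]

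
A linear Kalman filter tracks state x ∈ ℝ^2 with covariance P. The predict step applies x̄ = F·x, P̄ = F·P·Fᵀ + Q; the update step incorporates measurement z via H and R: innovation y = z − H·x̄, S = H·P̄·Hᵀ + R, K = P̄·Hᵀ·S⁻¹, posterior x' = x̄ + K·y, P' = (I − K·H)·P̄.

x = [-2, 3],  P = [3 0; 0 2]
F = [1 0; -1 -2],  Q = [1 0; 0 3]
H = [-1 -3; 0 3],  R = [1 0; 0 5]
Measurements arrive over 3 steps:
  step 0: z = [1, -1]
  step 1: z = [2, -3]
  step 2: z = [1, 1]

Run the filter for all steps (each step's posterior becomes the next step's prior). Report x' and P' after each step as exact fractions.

step 0: x̄ = F·x = [-2, -4]
step 0: P̄ = F·P·Fᵀ + Q = [4 -3; -3 14]
step 0: y = z − H·x̄ = [-13, 11]
step 0: S = H·P̄·Hᵀ + R = [113 -117; -117 131]
step 0: K = P̄·Hᵀ·S⁻¹ = [-199/557 -216/557; -195/1114 183/1114]
step 0: x' = x̄ + K·y = [-903/557, 46/557]
step 0: P' = (I − K·H)·P̄ = [1279/557 -360/557; -360/557 305/1114]
step 1: x̄ = F·x = [-903/557, 811/557]
step 1: P̄ = F·P·Fᵀ + Q = [1836/557 -559/557; -559/557 2120/557]
step 1: y = z − H·x̄ = [2644/557, -4104/557]
step 1: S = H·P̄·Hᵀ + R = [18119/557 -17403/557; -17403/557 21865/557]
step 1: K = P̄·Hᵀ·S⁻¹ = [-29319/83759 -29760/83759; -29005/167518 25641/167518]
step 1: x' = x̄ + K·y = [-55689/83759, -41349/83759]
step 1: P' = (I − K·H)·P̄ = [178119/83759 -49600/83759; -49600/83759 42735/167518]
step 2: x̄ = F·x = [-55689/83759, 138387/83759]
step 2: P̄ = F·P·Fᵀ + Q = [261878/83759 -78919/83759; -78919/83759 316466/83759]
step 2: y = z − H·x̄ = [443231/83759, -331402/83759]
step 2: S = H·P̄·Hᵀ + R = [2720317/83759 -2611437/83759; -2611437/83759 3266989/83759]
step 2: K = P̄·Hᵀ·S⁻¹ = [-4180721/12342808 -4236297/12342808; -4352395/24685616 3694677/24685616]
step 2: x' = x̄ + K·y = [-13568291/12342808, 3135527/24685616]
step 2: P' = (I − K·H)·P̄ = [12681103/6171404 -7060495/12342808; -7060495/12342808 6157795/24685616]

step 0: x' = [-903/557, 46/557], P' = [1279/557 -360/557; -360/557 305/1114]
step 1: x' = [-55689/83759, -41349/83759], P' = [178119/83759 -49600/83759; -49600/83759 42735/167518]
step 2: x' = [-13568291/12342808, 3135527/24685616], P' = [12681103/6171404 -7060495/12342808; -7060495/12342808 6157795/24685616]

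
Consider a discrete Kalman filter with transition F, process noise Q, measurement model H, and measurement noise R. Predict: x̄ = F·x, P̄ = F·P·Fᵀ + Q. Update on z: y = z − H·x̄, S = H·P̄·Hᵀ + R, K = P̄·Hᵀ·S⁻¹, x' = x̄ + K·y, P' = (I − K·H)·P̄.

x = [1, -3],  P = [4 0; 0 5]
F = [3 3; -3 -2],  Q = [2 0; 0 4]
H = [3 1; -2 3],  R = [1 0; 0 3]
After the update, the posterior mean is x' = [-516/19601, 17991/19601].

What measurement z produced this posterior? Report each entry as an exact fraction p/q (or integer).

x̄ = F·x = [-6, 3]
P̄ = F·P·Fᵀ + Q = [83 -66; -66 60]
S = H·P̄·Hᵀ + R = [412 -780; -780 1667]
K = P̄·Hᵀ·S⁻¹ = [21141/78404 -1807/19601; 6657/39202 5226/19601]
x' − x̄ = [117090/19601, -40812/19601] = K·y
y = (KᵀK)⁻¹·Kᵀ·(x' − x̄) = [16, -18]
z = y + H·x̄ = [16, -18] + [-15, 21] = [1, 3]

z = [1, 3]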